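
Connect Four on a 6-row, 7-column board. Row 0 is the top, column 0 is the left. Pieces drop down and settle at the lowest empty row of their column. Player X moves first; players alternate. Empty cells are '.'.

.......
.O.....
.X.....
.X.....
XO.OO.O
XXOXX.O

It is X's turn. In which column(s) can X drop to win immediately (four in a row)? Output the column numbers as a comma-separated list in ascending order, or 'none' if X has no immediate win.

col 0: drop X → no win
col 1: drop X → no win
col 2: drop X → no win
col 3: drop X → no win
col 4: drop X → no win
col 5: drop X → no win
col 6: drop X → no win

Answer: none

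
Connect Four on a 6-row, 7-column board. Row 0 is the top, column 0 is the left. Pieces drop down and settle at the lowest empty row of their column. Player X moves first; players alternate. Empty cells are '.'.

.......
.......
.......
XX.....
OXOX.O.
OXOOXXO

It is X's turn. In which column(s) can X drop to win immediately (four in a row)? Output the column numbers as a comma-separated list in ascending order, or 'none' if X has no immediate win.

Answer: 1

Derivation:
col 0: drop X → no win
col 1: drop X → WIN!
col 2: drop X → no win
col 3: drop X → no win
col 4: drop X → no win
col 5: drop X → no win
col 6: drop X → no win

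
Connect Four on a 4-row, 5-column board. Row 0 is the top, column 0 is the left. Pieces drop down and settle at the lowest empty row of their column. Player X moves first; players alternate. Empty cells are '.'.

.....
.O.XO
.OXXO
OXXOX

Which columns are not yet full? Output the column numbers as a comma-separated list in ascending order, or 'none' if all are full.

col 0: top cell = '.' → open
col 1: top cell = '.' → open
col 2: top cell = '.' → open
col 3: top cell = '.' → open
col 4: top cell = '.' → open

Answer: 0,1,2,3,4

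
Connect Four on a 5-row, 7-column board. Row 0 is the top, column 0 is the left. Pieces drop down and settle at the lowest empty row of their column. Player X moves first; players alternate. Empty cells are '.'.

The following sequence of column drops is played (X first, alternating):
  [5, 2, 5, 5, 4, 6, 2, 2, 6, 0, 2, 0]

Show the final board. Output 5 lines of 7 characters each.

Move 1: X drops in col 5, lands at row 4
Move 2: O drops in col 2, lands at row 4
Move 3: X drops in col 5, lands at row 3
Move 4: O drops in col 5, lands at row 2
Move 5: X drops in col 4, lands at row 4
Move 6: O drops in col 6, lands at row 4
Move 7: X drops in col 2, lands at row 3
Move 8: O drops in col 2, lands at row 2
Move 9: X drops in col 6, lands at row 3
Move 10: O drops in col 0, lands at row 4
Move 11: X drops in col 2, lands at row 1
Move 12: O drops in col 0, lands at row 3

Answer: .......
..X....
..O..O.
O.X..XX
O.O.XXO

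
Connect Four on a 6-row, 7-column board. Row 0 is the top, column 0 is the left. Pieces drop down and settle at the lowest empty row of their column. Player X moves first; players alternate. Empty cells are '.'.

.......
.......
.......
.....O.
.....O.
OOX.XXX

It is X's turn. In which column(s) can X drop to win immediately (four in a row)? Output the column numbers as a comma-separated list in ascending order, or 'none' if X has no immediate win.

col 0: drop X → no win
col 1: drop X → no win
col 2: drop X → no win
col 3: drop X → WIN!
col 4: drop X → no win
col 5: drop X → no win
col 6: drop X → no win

Answer: 3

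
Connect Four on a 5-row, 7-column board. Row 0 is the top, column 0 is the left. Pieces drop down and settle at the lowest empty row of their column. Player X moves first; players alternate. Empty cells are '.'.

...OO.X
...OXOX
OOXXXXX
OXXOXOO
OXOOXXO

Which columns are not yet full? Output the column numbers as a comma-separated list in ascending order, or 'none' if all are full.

col 0: top cell = '.' → open
col 1: top cell = '.' → open
col 2: top cell = '.' → open
col 3: top cell = 'O' → FULL
col 4: top cell = 'O' → FULL
col 5: top cell = '.' → open
col 6: top cell = 'X' → FULL

Answer: 0,1,2,5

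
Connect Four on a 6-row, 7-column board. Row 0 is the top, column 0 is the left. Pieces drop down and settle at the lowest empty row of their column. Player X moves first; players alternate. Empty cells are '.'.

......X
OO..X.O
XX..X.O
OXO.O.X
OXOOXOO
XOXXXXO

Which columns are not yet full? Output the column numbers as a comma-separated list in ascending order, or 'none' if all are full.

Answer: 0,1,2,3,4,5

Derivation:
col 0: top cell = '.' → open
col 1: top cell = '.' → open
col 2: top cell = '.' → open
col 3: top cell = '.' → open
col 4: top cell = '.' → open
col 5: top cell = '.' → open
col 6: top cell = 'X' → FULL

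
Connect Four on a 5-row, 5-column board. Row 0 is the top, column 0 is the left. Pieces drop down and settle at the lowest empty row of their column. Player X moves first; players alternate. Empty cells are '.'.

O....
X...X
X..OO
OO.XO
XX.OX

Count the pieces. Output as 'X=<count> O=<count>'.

X=7 O=7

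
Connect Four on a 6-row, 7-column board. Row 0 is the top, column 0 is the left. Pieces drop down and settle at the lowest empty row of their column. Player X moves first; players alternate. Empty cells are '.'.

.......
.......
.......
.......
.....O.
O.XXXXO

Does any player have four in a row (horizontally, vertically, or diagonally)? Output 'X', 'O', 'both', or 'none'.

X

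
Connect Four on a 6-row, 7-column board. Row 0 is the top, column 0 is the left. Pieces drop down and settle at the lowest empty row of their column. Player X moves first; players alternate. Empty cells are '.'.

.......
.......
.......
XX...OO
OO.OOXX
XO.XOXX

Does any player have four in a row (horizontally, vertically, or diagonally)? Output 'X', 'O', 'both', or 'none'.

none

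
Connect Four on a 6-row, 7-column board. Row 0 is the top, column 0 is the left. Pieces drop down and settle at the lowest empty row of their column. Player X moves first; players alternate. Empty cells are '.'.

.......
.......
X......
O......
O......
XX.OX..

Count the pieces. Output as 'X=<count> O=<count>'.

X=4 O=3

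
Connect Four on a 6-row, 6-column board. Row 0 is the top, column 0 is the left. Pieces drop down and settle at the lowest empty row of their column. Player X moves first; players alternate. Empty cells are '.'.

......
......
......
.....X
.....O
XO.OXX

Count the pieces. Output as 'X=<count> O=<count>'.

X=4 O=3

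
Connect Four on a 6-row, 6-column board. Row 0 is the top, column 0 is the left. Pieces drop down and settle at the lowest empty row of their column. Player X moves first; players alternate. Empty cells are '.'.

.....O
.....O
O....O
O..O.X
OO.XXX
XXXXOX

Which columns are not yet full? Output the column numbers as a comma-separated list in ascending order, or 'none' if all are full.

Answer: 0,1,2,3,4

Derivation:
col 0: top cell = '.' → open
col 1: top cell = '.' → open
col 2: top cell = '.' → open
col 3: top cell = '.' → open
col 4: top cell = '.' → open
col 5: top cell = 'O' → FULL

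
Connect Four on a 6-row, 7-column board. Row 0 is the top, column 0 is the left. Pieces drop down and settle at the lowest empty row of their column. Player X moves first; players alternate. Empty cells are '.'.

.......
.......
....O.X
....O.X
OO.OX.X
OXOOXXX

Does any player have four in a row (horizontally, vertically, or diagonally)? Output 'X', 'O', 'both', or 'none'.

X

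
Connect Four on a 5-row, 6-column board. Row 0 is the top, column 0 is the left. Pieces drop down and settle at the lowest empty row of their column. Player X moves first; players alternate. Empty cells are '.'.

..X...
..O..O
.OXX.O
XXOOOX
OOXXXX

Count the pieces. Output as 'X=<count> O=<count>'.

X=10 O=9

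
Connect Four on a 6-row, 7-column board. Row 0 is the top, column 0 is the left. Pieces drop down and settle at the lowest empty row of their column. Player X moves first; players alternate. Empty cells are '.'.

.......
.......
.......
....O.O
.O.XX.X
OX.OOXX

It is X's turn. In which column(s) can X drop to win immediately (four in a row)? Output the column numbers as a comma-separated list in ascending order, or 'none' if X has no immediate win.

Answer: 5

Derivation:
col 0: drop X → no win
col 1: drop X → no win
col 2: drop X → no win
col 3: drop X → no win
col 4: drop X → no win
col 5: drop X → WIN!
col 6: drop X → no win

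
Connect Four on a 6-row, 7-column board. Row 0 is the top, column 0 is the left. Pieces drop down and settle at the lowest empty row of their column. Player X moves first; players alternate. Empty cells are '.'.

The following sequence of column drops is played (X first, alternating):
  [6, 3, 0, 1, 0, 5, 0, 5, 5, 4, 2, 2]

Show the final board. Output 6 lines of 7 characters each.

Answer: .......
.......
.......
X....X.
X.O..O.
XOXOOOX

Derivation:
Move 1: X drops in col 6, lands at row 5
Move 2: O drops in col 3, lands at row 5
Move 3: X drops in col 0, lands at row 5
Move 4: O drops in col 1, lands at row 5
Move 5: X drops in col 0, lands at row 4
Move 6: O drops in col 5, lands at row 5
Move 7: X drops in col 0, lands at row 3
Move 8: O drops in col 5, lands at row 4
Move 9: X drops in col 5, lands at row 3
Move 10: O drops in col 4, lands at row 5
Move 11: X drops in col 2, lands at row 5
Move 12: O drops in col 2, lands at row 4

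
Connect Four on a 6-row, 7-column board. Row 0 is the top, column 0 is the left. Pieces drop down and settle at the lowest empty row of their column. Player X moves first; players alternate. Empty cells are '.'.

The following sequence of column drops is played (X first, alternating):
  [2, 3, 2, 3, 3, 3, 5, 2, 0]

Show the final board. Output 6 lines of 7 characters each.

Answer: .......
.......
...O...
..OX...
..XO...
X.XO.X.

Derivation:
Move 1: X drops in col 2, lands at row 5
Move 2: O drops in col 3, lands at row 5
Move 3: X drops in col 2, lands at row 4
Move 4: O drops in col 3, lands at row 4
Move 5: X drops in col 3, lands at row 3
Move 6: O drops in col 3, lands at row 2
Move 7: X drops in col 5, lands at row 5
Move 8: O drops in col 2, lands at row 3
Move 9: X drops in col 0, lands at row 5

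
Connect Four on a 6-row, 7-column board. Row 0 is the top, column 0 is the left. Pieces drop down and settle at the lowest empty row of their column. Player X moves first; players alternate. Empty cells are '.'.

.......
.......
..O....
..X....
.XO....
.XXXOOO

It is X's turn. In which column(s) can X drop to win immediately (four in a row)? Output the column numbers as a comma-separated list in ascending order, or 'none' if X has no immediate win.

col 0: drop X → WIN!
col 1: drop X → no win
col 2: drop X → no win
col 3: drop X → no win
col 4: drop X → no win
col 5: drop X → no win
col 6: drop X → no win

Answer: 0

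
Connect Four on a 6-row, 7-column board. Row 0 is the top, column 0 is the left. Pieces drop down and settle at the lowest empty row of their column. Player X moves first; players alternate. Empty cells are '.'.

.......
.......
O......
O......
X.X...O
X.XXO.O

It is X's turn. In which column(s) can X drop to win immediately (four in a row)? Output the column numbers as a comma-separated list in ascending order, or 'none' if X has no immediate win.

col 0: drop X → no win
col 1: drop X → WIN!
col 2: drop X → no win
col 3: drop X → no win
col 4: drop X → no win
col 5: drop X → no win
col 6: drop X → no win

Answer: 1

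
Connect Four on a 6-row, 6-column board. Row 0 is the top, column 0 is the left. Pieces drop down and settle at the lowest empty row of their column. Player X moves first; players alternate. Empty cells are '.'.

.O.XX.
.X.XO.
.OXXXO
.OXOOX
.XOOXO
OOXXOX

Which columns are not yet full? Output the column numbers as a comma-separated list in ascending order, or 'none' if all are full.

Answer: 0,2,5

Derivation:
col 0: top cell = '.' → open
col 1: top cell = 'O' → FULL
col 2: top cell = '.' → open
col 3: top cell = 'X' → FULL
col 4: top cell = 'X' → FULL
col 5: top cell = '.' → open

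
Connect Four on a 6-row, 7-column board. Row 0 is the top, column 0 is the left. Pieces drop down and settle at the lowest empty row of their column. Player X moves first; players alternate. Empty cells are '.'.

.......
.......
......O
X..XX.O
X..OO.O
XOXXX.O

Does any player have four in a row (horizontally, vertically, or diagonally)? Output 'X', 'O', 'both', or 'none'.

O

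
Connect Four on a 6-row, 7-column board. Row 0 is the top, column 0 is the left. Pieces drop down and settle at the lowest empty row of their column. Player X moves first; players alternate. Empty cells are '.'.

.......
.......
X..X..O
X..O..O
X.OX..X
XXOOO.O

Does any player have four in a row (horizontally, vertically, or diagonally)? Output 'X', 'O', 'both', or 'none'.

X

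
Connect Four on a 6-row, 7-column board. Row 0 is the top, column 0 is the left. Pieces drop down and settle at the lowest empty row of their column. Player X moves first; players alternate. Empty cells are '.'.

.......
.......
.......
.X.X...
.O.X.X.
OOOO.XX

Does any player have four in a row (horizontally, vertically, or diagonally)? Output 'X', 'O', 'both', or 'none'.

O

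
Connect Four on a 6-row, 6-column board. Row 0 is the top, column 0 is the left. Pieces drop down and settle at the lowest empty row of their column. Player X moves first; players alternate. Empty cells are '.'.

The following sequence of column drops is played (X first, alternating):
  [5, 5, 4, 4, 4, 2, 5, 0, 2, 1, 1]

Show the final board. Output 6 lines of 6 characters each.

Answer: ......
......
......
....XX
.XX.OO
OOO.XX

Derivation:
Move 1: X drops in col 5, lands at row 5
Move 2: O drops in col 5, lands at row 4
Move 3: X drops in col 4, lands at row 5
Move 4: O drops in col 4, lands at row 4
Move 5: X drops in col 4, lands at row 3
Move 6: O drops in col 2, lands at row 5
Move 7: X drops in col 5, lands at row 3
Move 8: O drops in col 0, lands at row 5
Move 9: X drops in col 2, lands at row 4
Move 10: O drops in col 1, lands at row 5
Move 11: X drops in col 1, lands at row 4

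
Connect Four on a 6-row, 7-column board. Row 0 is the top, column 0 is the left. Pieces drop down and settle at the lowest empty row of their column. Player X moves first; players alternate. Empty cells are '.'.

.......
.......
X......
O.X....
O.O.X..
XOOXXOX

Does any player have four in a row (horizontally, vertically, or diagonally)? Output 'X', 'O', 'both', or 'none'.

none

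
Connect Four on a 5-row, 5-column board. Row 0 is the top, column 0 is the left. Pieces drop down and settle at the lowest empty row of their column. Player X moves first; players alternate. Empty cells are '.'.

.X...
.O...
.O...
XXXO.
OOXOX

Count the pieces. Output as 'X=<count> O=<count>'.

X=6 O=6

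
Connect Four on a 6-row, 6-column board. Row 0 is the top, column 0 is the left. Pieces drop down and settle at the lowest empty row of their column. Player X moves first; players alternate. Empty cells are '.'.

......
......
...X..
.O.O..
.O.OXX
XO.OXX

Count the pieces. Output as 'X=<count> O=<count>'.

X=6 O=6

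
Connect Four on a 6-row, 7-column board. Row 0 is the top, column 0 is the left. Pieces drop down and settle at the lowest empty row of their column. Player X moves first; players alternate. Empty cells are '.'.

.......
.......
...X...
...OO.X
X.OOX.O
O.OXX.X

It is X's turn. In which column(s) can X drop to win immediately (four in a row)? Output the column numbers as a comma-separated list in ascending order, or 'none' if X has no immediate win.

col 0: drop X → no win
col 1: drop X → no win
col 2: drop X → no win
col 3: drop X → no win
col 4: drop X → no win
col 5: drop X → WIN!
col 6: drop X → no win

Answer: 5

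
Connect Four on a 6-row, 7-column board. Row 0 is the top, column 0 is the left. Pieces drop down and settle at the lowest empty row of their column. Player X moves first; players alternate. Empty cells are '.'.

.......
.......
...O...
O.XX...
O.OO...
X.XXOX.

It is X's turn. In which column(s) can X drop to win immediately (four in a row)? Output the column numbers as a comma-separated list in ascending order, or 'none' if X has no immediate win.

col 0: drop X → no win
col 1: drop X → WIN!
col 2: drop X → no win
col 3: drop X → no win
col 4: drop X → no win
col 5: drop X → no win
col 6: drop X → no win

Answer: 1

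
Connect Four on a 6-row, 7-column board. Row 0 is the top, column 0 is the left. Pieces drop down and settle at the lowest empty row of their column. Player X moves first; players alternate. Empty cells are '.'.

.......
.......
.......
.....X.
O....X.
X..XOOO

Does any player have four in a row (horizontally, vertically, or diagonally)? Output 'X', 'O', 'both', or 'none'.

none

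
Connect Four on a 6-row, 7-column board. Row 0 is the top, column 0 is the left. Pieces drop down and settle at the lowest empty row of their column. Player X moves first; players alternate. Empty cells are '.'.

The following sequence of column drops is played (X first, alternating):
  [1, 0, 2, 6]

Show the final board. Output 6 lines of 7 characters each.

Move 1: X drops in col 1, lands at row 5
Move 2: O drops in col 0, lands at row 5
Move 3: X drops in col 2, lands at row 5
Move 4: O drops in col 6, lands at row 5

Answer: .......
.......
.......
.......
.......
OXX...O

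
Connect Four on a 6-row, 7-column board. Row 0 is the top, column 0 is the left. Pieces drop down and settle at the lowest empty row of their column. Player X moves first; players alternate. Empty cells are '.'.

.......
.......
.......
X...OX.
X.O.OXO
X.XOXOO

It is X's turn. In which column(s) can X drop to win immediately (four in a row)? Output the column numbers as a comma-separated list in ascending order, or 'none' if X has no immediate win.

col 0: drop X → WIN!
col 1: drop X → no win
col 2: drop X → no win
col 3: drop X → no win
col 4: drop X → no win
col 5: drop X → no win
col 6: drop X → no win

Answer: 0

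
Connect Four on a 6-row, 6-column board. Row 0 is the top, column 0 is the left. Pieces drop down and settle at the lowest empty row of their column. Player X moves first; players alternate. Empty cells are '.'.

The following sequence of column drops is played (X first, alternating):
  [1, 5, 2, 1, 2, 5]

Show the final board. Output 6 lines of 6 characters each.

Move 1: X drops in col 1, lands at row 5
Move 2: O drops in col 5, lands at row 5
Move 3: X drops in col 2, lands at row 5
Move 4: O drops in col 1, lands at row 4
Move 5: X drops in col 2, lands at row 4
Move 6: O drops in col 5, lands at row 4

Answer: ......
......
......
......
.OX..O
.XX..O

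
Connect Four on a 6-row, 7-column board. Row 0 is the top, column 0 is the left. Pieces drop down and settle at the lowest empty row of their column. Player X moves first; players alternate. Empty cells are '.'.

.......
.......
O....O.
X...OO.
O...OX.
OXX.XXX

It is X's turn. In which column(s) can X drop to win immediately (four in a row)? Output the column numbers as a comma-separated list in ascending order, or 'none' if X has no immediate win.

Answer: 3

Derivation:
col 0: drop X → no win
col 1: drop X → no win
col 2: drop X → no win
col 3: drop X → WIN!
col 4: drop X → no win
col 5: drop X → no win
col 6: drop X → no win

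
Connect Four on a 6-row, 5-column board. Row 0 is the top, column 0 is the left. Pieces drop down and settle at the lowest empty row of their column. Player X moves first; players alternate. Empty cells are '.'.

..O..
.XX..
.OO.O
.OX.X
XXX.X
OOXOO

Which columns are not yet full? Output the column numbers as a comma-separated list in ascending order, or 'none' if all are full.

col 0: top cell = '.' → open
col 1: top cell = '.' → open
col 2: top cell = 'O' → FULL
col 3: top cell = '.' → open
col 4: top cell = '.' → open

Answer: 0,1,3,4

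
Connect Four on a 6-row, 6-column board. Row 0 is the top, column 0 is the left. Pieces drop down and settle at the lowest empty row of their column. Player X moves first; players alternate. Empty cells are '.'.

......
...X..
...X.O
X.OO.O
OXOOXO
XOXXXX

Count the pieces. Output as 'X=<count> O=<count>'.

X=10 O=9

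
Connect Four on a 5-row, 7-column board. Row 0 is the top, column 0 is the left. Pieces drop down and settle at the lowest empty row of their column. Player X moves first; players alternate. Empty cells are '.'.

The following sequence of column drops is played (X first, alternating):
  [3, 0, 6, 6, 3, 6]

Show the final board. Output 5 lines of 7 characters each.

Move 1: X drops in col 3, lands at row 4
Move 2: O drops in col 0, lands at row 4
Move 3: X drops in col 6, lands at row 4
Move 4: O drops in col 6, lands at row 3
Move 5: X drops in col 3, lands at row 3
Move 6: O drops in col 6, lands at row 2

Answer: .......
.......
......O
...X..O
O..X..X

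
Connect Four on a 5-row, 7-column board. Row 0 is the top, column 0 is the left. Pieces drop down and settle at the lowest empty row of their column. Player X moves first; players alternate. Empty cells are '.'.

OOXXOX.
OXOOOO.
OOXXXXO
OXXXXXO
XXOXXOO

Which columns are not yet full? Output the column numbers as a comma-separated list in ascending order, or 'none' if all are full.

col 0: top cell = 'O' → FULL
col 1: top cell = 'O' → FULL
col 2: top cell = 'X' → FULL
col 3: top cell = 'X' → FULL
col 4: top cell = 'O' → FULL
col 5: top cell = 'X' → FULL
col 6: top cell = '.' → open

Answer: 6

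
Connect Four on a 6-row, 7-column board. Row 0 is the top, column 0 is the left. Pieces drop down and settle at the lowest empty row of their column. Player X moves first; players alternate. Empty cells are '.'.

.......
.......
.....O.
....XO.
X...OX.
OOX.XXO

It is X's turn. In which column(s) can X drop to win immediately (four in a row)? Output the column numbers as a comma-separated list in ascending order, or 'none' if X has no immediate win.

Answer: 3

Derivation:
col 0: drop X → no win
col 1: drop X → no win
col 2: drop X → no win
col 3: drop X → WIN!
col 4: drop X → no win
col 5: drop X → no win
col 6: drop X → no win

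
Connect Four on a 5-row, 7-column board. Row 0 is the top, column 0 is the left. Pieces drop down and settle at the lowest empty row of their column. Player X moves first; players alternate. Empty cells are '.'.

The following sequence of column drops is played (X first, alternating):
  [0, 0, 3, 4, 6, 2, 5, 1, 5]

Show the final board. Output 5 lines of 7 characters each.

Answer: .......
.......
.......
O....X.
XOOXOXX

Derivation:
Move 1: X drops in col 0, lands at row 4
Move 2: O drops in col 0, lands at row 3
Move 3: X drops in col 3, lands at row 4
Move 4: O drops in col 4, lands at row 4
Move 5: X drops in col 6, lands at row 4
Move 6: O drops in col 2, lands at row 4
Move 7: X drops in col 5, lands at row 4
Move 8: O drops in col 1, lands at row 4
Move 9: X drops in col 5, lands at row 3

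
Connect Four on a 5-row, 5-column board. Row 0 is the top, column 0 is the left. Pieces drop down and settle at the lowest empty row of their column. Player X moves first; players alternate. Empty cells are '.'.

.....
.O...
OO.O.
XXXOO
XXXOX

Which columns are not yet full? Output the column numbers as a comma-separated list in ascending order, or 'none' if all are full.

col 0: top cell = '.' → open
col 1: top cell = '.' → open
col 2: top cell = '.' → open
col 3: top cell = '.' → open
col 4: top cell = '.' → open

Answer: 0,1,2,3,4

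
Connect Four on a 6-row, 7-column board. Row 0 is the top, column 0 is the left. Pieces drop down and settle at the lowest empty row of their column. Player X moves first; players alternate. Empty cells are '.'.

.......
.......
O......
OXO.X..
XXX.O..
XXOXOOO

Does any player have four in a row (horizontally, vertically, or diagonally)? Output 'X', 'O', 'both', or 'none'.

none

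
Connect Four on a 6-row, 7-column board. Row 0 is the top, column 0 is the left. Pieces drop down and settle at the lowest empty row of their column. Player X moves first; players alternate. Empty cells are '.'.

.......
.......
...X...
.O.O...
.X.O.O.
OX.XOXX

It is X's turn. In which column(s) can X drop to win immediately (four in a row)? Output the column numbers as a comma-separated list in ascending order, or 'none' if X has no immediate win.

Answer: none

Derivation:
col 0: drop X → no win
col 1: drop X → no win
col 2: drop X → no win
col 3: drop X → no win
col 4: drop X → no win
col 5: drop X → no win
col 6: drop X → no win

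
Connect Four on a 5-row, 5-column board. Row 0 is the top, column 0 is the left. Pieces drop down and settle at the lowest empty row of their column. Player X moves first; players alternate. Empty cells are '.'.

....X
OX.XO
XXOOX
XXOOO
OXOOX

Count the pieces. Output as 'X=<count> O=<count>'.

X=10 O=10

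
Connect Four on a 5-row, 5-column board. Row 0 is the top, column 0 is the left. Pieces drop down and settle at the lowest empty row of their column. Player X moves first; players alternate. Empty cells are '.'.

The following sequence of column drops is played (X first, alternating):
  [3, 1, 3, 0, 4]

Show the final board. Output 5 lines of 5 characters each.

Answer: .....
.....
.....
...X.
OO.XX

Derivation:
Move 1: X drops in col 3, lands at row 4
Move 2: O drops in col 1, lands at row 4
Move 3: X drops in col 3, lands at row 3
Move 4: O drops in col 0, lands at row 4
Move 5: X drops in col 4, lands at row 4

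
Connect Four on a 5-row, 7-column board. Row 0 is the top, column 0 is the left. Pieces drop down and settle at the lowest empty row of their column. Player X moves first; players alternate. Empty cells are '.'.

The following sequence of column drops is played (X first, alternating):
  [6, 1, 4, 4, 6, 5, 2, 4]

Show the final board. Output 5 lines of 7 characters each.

Move 1: X drops in col 6, lands at row 4
Move 2: O drops in col 1, lands at row 4
Move 3: X drops in col 4, lands at row 4
Move 4: O drops in col 4, lands at row 3
Move 5: X drops in col 6, lands at row 3
Move 6: O drops in col 5, lands at row 4
Move 7: X drops in col 2, lands at row 4
Move 8: O drops in col 4, lands at row 2

Answer: .......
.......
....O..
....O.X
.OX.XOX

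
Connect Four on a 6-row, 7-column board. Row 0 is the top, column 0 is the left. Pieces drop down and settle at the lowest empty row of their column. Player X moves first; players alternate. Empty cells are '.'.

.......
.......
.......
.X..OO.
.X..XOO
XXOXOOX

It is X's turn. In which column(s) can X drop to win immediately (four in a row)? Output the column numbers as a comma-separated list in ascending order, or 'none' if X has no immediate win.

col 0: drop X → no win
col 1: drop X → WIN!
col 2: drop X → no win
col 3: drop X → no win
col 4: drop X → no win
col 5: drop X → no win
col 6: drop X → no win

Answer: 1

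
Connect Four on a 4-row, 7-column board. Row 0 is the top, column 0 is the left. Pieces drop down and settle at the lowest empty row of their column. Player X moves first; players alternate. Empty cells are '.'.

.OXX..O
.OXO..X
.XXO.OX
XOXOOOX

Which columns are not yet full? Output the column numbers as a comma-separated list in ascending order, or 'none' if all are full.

col 0: top cell = '.' → open
col 1: top cell = 'O' → FULL
col 2: top cell = 'X' → FULL
col 3: top cell = 'X' → FULL
col 4: top cell = '.' → open
col 5: top cell = '.' → open
col 6: top cell = 'O' → FULL

Answer: 0,4,5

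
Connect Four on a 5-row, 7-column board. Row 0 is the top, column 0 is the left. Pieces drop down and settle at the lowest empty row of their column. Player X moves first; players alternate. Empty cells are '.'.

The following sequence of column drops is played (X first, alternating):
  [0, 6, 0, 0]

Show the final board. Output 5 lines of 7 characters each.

Answer: .......
.......
O......
X......
X.....O

Derivation:
Move 1: X drops in col 0, lands at row 4
Move 2: O drops in col 6, lands at row 4
Move 3: X drops in col 0, lands at row 3
Move 4: O drops in col 0, lands at row 2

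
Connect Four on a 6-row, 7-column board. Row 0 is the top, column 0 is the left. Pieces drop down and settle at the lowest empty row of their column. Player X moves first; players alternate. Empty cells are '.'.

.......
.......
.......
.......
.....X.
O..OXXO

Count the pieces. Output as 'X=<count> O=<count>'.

X=3 O=3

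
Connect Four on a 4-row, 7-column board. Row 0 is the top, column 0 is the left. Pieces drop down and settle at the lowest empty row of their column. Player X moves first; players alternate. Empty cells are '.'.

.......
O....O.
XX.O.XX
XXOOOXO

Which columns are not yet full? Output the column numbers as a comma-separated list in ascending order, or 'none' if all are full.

col 0: top cell = '.' → open
col 1: top cell = '.' → open
col 2: top cell = '.' → open
col 3: top cell = '.' → open
col 4: top cell = '.' → open
col 5: top cell = '.' → open
col 6: top cell = '.' → open

Answer: 0,1,2,3,4,5,6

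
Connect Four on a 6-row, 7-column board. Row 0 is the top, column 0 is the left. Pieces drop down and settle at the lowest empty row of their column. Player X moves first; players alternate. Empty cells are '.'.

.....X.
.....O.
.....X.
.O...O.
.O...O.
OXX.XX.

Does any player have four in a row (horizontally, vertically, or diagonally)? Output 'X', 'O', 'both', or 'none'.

none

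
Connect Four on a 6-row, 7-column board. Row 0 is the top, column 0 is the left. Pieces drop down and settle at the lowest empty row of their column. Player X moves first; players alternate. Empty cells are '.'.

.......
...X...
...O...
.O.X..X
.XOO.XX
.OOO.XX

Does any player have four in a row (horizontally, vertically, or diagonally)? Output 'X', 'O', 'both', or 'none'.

none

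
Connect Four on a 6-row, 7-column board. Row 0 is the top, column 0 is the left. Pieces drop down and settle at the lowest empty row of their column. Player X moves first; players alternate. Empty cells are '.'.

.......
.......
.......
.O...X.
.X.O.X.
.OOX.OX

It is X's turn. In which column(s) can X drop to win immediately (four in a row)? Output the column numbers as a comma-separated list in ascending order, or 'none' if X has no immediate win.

Answer: none

Derivation:
col 0: drop X → no win
col 1: drop X → no win
col 2: drop X → no win
col 3: drop X → no win
col 4: drop X → no win
col 5: drop X → no win
col 6: drop X → no win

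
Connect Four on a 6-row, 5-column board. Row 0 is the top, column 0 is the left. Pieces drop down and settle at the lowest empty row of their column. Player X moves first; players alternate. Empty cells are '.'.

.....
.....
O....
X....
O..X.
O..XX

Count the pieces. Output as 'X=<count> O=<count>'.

X=4 O=3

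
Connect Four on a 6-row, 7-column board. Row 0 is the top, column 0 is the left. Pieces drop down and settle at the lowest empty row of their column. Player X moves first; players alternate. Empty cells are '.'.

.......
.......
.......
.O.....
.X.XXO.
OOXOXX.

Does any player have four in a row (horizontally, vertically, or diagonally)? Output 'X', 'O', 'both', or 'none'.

none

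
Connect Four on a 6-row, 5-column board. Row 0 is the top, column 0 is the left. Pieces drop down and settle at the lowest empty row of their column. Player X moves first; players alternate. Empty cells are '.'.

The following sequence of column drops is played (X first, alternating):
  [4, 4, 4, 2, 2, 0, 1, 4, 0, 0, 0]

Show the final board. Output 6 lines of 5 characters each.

Answer: .....
.....
X...O
O...X
X.X.O
OXO.X

Derivation:
Move 1: X drops in col 4, lands at row 5
Move 2: O drops in col 4, lands at row 4
Move 3: X drops in col 4, lands at row 3
Move 4: O drops in col 2, lands at row 5
Move 5: X drops in col 2, lands at row 4
Move 6: O drops in col 0, lands at row 5
Move 7: X drops in col 1, lands at row 5
Move 8: O drops in col 4, lands at row 2
Move 9: X drops in col 0, lands at row 4
Move 10: O drops in col 0, lands at row 3
Move 11: X drops in col 0, lands at row 2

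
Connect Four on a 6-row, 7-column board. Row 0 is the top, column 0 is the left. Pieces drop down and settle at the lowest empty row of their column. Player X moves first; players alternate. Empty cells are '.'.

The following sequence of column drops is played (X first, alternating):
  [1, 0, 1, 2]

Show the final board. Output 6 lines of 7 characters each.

Move 1: X drops in col 1, lands at row 5
Move 2: O drops in col 0, lands at row 5
Move 3: X drops in col 1, lands at row 4
Move 4: O drops in col 2, lands at row 5

Answer: .......
.......
.......
.......
.X.....
OXO....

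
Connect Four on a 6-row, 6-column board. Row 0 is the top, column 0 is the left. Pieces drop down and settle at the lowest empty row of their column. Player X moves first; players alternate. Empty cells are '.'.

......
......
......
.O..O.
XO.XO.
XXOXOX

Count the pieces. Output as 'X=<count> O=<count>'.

X=6 O=6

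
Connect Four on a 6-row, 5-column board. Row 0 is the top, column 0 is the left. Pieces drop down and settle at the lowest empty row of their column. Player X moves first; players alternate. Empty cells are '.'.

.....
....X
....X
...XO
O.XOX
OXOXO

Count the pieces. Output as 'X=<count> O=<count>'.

X=7 O=6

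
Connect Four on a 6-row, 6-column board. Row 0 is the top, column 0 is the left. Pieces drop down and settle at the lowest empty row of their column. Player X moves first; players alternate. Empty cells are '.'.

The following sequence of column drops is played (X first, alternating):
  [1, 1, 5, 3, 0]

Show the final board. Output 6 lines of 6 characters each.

Move 1: X drops in col 1, lands at row 5
Move 2: O drops in col 1, lands at row 4
Move 3: X drops in col 5, lands at row 5
Move 4: O drops in col 3, lands at row 5
Move 5: X drops in col 0, lands at row 5

Answer: ......
......
......
......
.O....
XX.O.X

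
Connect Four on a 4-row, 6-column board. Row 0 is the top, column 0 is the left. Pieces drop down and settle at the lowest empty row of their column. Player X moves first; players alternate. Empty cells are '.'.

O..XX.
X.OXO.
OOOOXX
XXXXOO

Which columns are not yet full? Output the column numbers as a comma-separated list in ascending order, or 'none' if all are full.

col 0: top cell = 'O' → FULL
col 1: top cell = '.' → open
col 2: top cell = '.' → open
col 3: top cell = 'X' → FULL
col 4: top cell = 'X' → FULL
col 5: top cell = '.' → open

Answer: 1,2,5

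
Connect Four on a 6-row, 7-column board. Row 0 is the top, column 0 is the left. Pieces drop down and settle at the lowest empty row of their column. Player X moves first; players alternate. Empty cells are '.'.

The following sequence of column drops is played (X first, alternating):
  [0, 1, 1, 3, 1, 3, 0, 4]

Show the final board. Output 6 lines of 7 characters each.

Answer: .......
.......
.......
.X.....
XX.O...
XO.OO..

Derivation:
Move 1: X drops in col 0, lands at row 5
Move 2: O drops in col 1, lands at row 5
Move 3: X drops in col 1, lands at row 4
Move 4: O drops in col 3, lands at row 5
Move 5: X drops in col 1, lands at row 3
Move 6: O drops in col 3, lands at row 4
Move 7: X drops in col 0, lands at row 4
Move 8: O drops in col 4, lands at row 5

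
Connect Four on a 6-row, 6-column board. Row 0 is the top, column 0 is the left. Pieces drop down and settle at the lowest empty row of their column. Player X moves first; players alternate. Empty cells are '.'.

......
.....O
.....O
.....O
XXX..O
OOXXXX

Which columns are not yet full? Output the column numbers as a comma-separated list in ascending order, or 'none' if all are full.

Answer: 0,1,2,3,4,5

Derivation:
col 0: top cell = '.' → open
col 1: top cell = '.' → open
col 2: top cell = '.' → open
col 3: top cell = '.' → open
col 4: top cell = '.' → open
col 5: top cell = '.' → open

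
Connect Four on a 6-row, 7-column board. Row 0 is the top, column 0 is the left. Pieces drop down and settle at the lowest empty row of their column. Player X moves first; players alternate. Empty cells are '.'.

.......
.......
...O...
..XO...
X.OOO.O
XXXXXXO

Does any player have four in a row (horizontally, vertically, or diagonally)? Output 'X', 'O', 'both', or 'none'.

X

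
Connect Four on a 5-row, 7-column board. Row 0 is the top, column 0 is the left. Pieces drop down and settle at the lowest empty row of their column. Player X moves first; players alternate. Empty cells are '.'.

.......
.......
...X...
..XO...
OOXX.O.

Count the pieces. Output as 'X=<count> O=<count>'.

X=4 O=4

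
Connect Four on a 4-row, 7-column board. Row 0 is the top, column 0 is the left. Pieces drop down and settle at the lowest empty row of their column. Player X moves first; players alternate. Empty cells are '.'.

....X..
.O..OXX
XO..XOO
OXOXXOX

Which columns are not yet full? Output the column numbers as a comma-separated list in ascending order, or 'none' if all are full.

Answer: 0,1,2,3,5,6

Derivation:
col 0: top cell = '.' → open
col 1: top cell = '.' → open
col 2: top cell = '.' → open
col 3: top cell = '.' → open
col 4: top cell = 'X' → FULL
col 5: top cell = '.' → open
col 6: top cell = '.' → open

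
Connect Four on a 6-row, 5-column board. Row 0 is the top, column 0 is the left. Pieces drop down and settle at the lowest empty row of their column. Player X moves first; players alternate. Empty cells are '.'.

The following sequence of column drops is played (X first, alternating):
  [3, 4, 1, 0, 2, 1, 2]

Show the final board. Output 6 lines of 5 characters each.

Move 1: X drops in col 3, lands at row 5
Move 2: O drops in col 4, lands at row 5
Move 3: X drops in col 1, lands at row 5
Move 4: O drops in col 0, lands at row 5
Move 5: X drops in col 2, lands at row 5
Move 6: O drops in col 1, lands at row 4
Move 7: X drops in col 2, lands at row 4

Answer: .....
.....
.....
.....
.OX..
OXXXO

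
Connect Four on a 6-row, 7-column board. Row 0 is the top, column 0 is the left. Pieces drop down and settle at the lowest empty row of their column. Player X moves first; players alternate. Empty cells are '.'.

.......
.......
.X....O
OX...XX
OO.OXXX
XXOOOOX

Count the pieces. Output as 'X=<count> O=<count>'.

X=10 O=9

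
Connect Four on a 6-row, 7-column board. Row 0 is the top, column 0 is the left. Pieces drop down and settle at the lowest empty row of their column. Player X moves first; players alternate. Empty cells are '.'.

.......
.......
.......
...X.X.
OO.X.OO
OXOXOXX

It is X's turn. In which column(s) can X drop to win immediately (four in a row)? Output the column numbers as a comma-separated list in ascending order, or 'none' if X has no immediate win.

col 0: drop X → no win
col 1: drop X → no win
col 2: drop X → no win
col 3: drop X → WIN!
col 4: drop X → no win
col 5: drop X → no win
col 6: drop X → no win

Answer: 3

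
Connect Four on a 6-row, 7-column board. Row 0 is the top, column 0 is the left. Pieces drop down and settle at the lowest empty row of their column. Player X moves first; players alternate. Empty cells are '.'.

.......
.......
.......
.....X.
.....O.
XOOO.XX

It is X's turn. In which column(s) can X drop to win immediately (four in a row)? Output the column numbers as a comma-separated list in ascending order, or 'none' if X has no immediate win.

col 0: drop X → no win
col 1: drop X → no win
col 2: drop X → no win
col 3: drop X → no win
col 4: drop X → no win
col 5: drop X → no win
col 6: drop X → no win

Answer: none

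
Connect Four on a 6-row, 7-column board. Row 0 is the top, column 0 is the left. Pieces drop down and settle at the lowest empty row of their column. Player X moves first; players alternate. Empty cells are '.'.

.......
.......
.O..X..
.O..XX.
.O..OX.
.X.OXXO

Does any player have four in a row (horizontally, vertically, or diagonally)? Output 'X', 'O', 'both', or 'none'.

none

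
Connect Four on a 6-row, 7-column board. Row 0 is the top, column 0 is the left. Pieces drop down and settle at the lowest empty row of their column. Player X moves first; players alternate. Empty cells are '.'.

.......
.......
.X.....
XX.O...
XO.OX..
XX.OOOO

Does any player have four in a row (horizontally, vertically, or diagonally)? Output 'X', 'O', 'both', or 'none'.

O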